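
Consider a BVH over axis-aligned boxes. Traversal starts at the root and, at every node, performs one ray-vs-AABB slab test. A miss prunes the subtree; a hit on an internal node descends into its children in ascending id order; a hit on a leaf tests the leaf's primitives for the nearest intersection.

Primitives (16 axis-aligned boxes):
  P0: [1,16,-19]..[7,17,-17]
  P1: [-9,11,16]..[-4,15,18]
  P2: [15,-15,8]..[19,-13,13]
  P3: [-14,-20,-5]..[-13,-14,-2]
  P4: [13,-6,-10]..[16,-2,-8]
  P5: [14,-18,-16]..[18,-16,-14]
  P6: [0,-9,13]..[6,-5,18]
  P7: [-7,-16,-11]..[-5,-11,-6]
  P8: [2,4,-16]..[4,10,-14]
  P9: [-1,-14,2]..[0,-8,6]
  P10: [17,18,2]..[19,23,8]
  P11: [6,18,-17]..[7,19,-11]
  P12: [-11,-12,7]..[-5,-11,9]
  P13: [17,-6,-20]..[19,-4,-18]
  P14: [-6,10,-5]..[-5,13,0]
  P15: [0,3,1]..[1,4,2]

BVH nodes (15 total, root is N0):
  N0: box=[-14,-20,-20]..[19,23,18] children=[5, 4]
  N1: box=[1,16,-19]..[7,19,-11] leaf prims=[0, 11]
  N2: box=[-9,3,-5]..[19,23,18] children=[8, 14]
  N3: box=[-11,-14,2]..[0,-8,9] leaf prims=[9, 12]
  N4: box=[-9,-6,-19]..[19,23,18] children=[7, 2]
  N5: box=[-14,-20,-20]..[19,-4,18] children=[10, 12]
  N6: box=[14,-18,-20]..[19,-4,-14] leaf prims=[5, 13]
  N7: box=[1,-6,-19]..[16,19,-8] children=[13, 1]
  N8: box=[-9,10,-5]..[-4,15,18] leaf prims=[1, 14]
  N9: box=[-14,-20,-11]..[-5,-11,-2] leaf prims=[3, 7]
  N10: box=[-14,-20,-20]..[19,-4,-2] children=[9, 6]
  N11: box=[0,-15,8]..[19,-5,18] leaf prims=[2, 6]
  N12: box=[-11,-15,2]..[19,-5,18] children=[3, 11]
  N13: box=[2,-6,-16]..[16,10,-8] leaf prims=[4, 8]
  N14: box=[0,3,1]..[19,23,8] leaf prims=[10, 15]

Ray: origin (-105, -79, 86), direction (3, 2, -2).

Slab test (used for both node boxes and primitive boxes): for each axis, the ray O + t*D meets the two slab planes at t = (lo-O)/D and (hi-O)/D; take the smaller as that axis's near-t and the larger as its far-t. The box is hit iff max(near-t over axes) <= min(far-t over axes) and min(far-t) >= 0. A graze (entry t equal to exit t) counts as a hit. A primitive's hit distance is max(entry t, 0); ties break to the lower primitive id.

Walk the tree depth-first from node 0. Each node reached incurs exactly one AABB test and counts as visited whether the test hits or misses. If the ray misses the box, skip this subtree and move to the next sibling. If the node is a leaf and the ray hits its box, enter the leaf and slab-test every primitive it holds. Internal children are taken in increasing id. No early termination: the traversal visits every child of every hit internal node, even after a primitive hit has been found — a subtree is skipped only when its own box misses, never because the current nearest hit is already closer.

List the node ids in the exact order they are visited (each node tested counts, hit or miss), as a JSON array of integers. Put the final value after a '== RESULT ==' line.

Trace the traversal:
N0 x:[91/3,124/3] y:[59/2,51] z:[34,53] -> hit [34,124/3], descend [4, 5]
  N4 x:[32,124/3] y:[73/2,51] z:[34,105/2] -> hit [73/2,124/3], descend [2, 7]
    N2 x:[32,124/3] y:[41,51] z:[34,91/2] -> hit [41,124/3], descend [8, 14]
      N8 x:[32,101/3] y:[89/2,47] z:[34,91/2] -> miss, prune
      N14 x:[35,124/3] y:[41,51] z:[39,85/2] -> hit [41,124/3] leaf, test {P10(miss), P15(miss)}
    N7 x:[106/3,121/3] y:[73/2,49] z:[47,105/2] -> miss, prune
  N5 x:[91/3,124/3] y:[59/2,75/2] z:[34,53] -> hit [34,75/2], descend [10, 12]
    N10 x:[91/3,124/3] y:[59/2,75/2] z:[44,53] -> miss, prune
    N12 x:[94/3,124/3] y:[32,37] z:[34,42] -> hit [34,37], descend [3, 11]
      N3 x:[94/3,35] y:[65/2,71/2] z:[77/2,42] -> miss, prune
      N11 x:[35,124/3] y:[32,37] z:[34,39] -> hit [35,37] leaf, test {P2(miss), P6@t=35}

Summary -> nodes [0, 4, 2, 8, 14, 7, 5, 10, 12, 3, 11]; box-tests=11; leaf-entries=2; first=P6

== RESULT ==
[0, 4, 2, 8, 14, 7, 5, 10, 12, 3, 11]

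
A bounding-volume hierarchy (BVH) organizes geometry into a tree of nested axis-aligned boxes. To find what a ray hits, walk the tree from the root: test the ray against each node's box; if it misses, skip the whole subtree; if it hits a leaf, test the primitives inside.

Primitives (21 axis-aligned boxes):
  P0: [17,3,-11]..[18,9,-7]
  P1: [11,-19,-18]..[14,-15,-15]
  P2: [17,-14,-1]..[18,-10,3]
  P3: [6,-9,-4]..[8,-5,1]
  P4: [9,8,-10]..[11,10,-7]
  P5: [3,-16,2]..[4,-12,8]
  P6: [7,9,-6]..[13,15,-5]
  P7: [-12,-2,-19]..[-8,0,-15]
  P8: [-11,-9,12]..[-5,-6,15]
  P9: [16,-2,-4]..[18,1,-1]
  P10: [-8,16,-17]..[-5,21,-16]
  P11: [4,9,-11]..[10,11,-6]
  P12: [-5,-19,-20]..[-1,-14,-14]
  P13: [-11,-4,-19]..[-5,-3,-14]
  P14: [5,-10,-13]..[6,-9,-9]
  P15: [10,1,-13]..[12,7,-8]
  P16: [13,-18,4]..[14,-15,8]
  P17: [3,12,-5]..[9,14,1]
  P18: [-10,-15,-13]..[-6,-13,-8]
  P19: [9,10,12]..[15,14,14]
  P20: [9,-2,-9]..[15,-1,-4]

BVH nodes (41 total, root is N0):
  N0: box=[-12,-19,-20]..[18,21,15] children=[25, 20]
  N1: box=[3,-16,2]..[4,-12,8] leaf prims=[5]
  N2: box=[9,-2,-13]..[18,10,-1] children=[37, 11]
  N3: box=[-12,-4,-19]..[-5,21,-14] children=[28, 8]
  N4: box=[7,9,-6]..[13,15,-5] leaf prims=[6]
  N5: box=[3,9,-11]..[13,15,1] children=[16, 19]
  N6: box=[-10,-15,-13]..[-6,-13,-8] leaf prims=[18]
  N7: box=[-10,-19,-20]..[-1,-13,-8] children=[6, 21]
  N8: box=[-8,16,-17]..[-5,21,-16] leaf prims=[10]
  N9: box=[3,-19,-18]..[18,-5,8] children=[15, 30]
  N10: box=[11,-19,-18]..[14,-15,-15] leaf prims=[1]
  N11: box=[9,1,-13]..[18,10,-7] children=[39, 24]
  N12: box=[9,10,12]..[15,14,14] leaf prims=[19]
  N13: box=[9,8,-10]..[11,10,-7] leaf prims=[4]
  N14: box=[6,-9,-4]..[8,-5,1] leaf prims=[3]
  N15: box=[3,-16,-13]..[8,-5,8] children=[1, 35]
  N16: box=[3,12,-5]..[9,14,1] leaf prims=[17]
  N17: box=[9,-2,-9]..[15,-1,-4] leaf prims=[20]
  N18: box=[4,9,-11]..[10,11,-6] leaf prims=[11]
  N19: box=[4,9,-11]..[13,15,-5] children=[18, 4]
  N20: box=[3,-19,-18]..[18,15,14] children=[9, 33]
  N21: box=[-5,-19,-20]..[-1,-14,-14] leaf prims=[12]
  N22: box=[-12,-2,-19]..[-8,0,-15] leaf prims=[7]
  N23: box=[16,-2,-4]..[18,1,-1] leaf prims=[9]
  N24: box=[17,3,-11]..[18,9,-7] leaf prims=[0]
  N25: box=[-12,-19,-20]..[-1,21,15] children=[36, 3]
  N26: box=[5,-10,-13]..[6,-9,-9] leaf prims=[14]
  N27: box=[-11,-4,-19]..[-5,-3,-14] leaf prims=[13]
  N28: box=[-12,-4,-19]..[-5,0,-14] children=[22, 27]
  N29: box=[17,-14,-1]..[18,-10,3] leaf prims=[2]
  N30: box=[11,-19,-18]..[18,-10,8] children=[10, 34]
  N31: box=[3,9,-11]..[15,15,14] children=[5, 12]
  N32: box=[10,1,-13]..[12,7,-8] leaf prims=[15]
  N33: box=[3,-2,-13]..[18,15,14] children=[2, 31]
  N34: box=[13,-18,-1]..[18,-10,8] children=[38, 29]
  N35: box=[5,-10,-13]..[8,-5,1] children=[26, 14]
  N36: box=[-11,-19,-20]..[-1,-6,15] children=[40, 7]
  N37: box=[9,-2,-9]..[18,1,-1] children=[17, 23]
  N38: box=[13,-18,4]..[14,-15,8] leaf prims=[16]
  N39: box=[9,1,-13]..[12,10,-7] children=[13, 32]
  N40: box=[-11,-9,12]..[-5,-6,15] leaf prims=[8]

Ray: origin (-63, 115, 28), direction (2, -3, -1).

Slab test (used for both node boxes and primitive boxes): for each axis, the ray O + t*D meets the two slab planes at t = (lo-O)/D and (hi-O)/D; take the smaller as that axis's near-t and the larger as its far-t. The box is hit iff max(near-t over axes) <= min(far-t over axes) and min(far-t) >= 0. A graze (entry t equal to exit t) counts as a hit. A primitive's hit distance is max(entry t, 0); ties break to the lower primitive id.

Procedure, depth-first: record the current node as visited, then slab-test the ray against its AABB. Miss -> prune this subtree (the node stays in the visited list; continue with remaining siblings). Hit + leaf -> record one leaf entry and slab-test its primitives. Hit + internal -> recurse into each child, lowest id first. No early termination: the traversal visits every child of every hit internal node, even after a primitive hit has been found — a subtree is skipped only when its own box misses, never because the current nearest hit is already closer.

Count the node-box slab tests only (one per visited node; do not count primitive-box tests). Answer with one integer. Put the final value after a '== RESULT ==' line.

Traverse from the root:
N0 x:[51/2,81/2] y:[94/3,134/3] z:[13,48] -> hit [94/3,81/2], descend [20, 25]
  N20 x:[33,81/2] y:[100/3,134/3] z:[14,46] -> hit [100/3,81/2], descend [9, 33]
    N9 x:[33,81/2] y:[40,134/3] z:[20,46] -> hit [40,81/2], descend [15, 30]
      N15 x:[33,71/2] y:[40,131/3] z:[20,41] -> miss, prune
      N30 x:[37,81/2] y:[125/3,134/3] z:[20,46] -> miss, prune
    N33 x:[33,81/2] y:[100/3,39] z:[14,41] -> hit [100/3,39], descend [2, 31]
      N2 x:[36,81/2] y:[35,39] z:[29,41] -> hit [36,39], descend [11, 37]
        N11 x:[36,81/2] y:[35,38] z:[35,41] -> hit [36,38], descend [24, 39]
          N24 x:[40,81/2] y:[106/3,112/3] z:[35,39] -> miss, prune
          N39 x:[36,75/2] y:[35,38] z:[35,41] -> hit [36,75/2], descend [13, 32]
            N13 x:[36,37] y:[35,107/3] z:[35,38] -> miss, prune
            N32 x:[73/2,75/2] y:[36,38] z:[36,41] -> hit [73/2,75/2] leaf, test {P15@t=73/2}
        N37 x:[36,81/2] y:[38,39] z:[29,37] -> miss, prune
      N31 x:[33,39] y:[100/3,106/3] z:[14,39] -> hit [100/3,106/3], descend [5, 12]
        N5 x:[33,38] y:[100/3,106/3] z:[27,39] -> hit [100/3,106/3], descend [16, 19]
          N16 x:[33,36] y:[101/3,103/3] z:[27,33] -> miss, prune
          N19 x:[67/2,38] y:[100/3,106/3] z:[33,39] -> hit [67/2,106/3], descend [4, 18]
            N4 x:[35,38] y:[100/3,106/3] z:[33,34] -> miss, prune
            N18 x:[67/2,73/2] y:[104/3,106/3] z:[34,39] -> hit [104/3,106/3] leaf, test {P11@t=104/3}
        N12 x:[36,39] y:[101/3,35] z:[14,16] -> miss, prune
  N25 x:[51/2,31] y:[94/3,134/3] z:[13,48] -> miss, prune

Summary -> nodes [0, 20, 9, 15, 30, 33, 2, 11, 24, 39, 13, 32, 37, 31, 5, 16, 19, 4, 18, 12, 25]; box-tests=21; leaf-entries=2; first=P11

== RESULT ==
21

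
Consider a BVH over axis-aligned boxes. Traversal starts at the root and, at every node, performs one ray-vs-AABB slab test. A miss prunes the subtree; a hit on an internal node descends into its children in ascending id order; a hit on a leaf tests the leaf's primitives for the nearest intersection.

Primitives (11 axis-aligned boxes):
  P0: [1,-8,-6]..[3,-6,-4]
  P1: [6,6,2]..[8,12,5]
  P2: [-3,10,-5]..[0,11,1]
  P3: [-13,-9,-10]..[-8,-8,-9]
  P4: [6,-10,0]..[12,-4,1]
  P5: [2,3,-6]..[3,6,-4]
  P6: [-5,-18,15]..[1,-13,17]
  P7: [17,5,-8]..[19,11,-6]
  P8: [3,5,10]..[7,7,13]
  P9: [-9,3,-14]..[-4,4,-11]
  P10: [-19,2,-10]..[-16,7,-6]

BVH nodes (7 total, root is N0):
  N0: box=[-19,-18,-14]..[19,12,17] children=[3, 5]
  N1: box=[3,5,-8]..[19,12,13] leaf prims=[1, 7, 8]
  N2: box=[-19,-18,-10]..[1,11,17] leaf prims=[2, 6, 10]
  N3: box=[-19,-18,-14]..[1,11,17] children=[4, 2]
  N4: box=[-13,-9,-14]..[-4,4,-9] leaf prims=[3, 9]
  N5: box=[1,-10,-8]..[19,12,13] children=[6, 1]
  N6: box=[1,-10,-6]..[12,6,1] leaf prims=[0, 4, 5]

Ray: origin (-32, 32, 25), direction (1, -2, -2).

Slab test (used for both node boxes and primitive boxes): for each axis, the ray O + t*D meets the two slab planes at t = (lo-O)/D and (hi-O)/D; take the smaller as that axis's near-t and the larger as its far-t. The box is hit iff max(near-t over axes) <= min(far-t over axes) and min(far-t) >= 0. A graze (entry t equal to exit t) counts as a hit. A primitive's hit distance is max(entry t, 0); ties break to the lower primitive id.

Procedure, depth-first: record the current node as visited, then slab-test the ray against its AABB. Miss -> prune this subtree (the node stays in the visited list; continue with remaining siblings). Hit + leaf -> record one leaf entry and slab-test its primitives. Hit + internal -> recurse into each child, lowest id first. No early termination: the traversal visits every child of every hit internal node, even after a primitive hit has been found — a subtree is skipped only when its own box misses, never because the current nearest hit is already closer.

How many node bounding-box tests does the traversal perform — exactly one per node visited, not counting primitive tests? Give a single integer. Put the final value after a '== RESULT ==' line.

Traverse from the root:
N0 x:[13,51] y:[10,25] z:[4,39/2] -> hit [13,39/2], descend [3, 5]
  N3 x:[13,33] y:[21/2,25] z:[4,39/2] -> hit [13,39/2], descend [2, 4]
    N2 x:[13,33] y:[21/2,25] z:[4,35/2] -> hit [13,35/2] leaf, test {P2(miss), P6(miss), P10(miss)}
    N4 x:[19,28] y:[14,41/2] z:[17,39/2] -> hit [19,39/2] leaf, test {P3(miss), P9(miss)}
  N5 x:[33,51] y:[10,21] z:[6,33/2] -> miss, prune

order=[0, 3, 2, 4, 5]  |boxes|=5  |leaves|=2  hit=miss

== RESULT ==
5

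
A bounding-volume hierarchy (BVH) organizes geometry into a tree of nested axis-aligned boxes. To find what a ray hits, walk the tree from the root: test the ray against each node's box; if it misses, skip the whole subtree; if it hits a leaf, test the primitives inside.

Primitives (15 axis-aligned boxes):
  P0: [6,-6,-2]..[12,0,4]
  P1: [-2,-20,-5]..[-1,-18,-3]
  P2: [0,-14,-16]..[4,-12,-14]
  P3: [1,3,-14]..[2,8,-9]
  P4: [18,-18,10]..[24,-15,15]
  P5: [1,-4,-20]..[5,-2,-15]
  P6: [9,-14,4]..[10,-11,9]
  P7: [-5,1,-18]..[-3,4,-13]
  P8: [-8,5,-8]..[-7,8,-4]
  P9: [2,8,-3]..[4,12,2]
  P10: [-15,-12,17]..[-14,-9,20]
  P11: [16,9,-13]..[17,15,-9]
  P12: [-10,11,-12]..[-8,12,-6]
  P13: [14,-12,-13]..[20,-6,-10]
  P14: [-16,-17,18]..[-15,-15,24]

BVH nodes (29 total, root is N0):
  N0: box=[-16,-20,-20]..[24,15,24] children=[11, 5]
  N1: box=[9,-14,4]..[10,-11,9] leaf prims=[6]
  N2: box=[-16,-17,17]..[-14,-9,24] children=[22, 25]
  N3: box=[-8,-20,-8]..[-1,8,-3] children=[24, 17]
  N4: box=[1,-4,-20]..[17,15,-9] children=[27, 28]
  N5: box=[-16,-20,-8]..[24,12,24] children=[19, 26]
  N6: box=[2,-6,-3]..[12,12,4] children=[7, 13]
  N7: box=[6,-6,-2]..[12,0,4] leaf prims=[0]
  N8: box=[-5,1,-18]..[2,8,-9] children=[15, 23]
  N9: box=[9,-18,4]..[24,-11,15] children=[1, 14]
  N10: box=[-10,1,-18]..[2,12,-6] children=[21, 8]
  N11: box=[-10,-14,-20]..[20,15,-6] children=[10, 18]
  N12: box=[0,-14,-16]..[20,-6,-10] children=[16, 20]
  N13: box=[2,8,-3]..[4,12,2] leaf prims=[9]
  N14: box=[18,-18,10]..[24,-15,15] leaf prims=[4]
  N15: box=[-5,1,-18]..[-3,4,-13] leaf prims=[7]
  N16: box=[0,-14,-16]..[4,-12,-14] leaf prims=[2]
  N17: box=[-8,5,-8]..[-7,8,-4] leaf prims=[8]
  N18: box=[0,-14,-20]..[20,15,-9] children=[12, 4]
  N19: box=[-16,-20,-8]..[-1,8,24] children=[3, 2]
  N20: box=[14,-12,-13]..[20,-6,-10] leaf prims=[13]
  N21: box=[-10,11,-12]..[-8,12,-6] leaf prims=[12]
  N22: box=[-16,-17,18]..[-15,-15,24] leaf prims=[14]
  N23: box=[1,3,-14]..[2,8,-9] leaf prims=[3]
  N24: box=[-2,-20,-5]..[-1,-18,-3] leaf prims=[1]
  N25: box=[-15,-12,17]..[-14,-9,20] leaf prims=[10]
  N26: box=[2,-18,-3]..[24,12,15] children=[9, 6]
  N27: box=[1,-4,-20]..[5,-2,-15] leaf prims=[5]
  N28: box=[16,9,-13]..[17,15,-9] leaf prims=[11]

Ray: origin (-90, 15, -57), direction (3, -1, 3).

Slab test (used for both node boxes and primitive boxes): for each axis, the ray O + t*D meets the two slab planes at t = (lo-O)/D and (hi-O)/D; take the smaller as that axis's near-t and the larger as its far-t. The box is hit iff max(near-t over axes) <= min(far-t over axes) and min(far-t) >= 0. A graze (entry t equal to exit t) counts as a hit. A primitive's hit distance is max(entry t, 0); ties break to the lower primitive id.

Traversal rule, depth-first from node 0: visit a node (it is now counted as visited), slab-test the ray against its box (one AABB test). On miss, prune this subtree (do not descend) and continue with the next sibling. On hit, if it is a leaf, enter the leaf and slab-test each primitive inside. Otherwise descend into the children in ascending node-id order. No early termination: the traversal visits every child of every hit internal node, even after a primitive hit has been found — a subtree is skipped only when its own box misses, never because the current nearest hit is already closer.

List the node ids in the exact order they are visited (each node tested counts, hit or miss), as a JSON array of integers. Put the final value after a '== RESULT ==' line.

Trace the traversal:
N0 x:[74/3,38] y:[0,35] z:[37/3,27] -> hit [74/3,27], descend [5, 11]
  N5 x:[74/3,38] y:[3,35] z:[49/3,27] -> hit [74/3,27], descend [19, 26]
    N19 x:[74/3,89/3] y:[7,35] z:[49/3,27] -> hit [74/3,27], descend [2, 3]
      N2 x:[74/3,76/3] y:[24,32] z:[74/3,27] -> hit [74/3,76/3], descend [22, 25]
        N22 x:[74/3,25] y:[30,32] z:[25,27] -> miss, prune
        N25 x:[25,76/3] y:[24,27] z:[74/3,77/3] -> hit [25,76/3] leaf, test {P10@t=25}
      N3 x:[82/3,89/3] y:[7,35] z:[49/3,18] -> miss, prune
    N26 x:[92/3,38] y:[3,33] z:[18,24] -> miss, prune
  N11 x:[80/3,110/3] y:[0,29] z:[37/3,17] -> miss, prune

Summary -> nodes [0, 5, 19, 2, 22, 25, 3, 26, 11]; box-tests=9; leaf-entries=1; first=P10

== RESULT ==
[0, 5, 19, 2, 22, 25, 3, 26, 11]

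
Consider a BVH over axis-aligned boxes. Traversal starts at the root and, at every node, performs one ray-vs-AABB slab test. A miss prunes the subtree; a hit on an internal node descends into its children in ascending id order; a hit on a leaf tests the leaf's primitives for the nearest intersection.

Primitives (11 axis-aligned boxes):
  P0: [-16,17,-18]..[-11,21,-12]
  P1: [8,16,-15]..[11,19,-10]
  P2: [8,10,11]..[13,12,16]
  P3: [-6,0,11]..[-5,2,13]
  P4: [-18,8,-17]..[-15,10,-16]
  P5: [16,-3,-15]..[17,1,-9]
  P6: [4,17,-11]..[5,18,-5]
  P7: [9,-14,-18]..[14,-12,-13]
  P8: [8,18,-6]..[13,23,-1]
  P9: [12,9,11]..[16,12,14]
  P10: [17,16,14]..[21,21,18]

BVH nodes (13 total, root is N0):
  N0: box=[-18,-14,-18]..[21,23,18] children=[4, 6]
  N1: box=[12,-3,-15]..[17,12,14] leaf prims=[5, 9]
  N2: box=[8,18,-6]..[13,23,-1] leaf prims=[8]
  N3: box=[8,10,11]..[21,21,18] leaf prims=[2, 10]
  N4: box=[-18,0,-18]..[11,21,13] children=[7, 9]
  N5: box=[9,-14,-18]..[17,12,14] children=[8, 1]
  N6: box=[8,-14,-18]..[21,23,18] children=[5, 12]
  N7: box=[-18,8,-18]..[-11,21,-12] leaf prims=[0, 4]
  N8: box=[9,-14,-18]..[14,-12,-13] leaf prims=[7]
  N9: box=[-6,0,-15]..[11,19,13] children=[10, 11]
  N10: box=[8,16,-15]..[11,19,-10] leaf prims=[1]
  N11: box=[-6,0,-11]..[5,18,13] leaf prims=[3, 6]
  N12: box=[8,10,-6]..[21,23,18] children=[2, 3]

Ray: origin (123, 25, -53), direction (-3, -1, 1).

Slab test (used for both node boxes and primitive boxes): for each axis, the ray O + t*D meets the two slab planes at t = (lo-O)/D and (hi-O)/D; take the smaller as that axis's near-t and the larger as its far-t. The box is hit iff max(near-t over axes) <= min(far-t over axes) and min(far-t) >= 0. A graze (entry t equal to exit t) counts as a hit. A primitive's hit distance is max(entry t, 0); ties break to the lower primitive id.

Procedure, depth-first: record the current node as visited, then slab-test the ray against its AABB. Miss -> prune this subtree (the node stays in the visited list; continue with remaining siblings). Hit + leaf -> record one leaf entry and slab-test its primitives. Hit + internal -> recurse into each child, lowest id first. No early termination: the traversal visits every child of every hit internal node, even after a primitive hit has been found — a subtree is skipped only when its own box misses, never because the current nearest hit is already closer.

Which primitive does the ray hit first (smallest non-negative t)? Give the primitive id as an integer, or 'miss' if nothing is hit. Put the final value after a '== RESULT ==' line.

Trace the traversal:
N0 x:[34,47] y:[2,39] z:[35,71] -> hit [35,39], descend [4, 6]
  N4 x:[112/3,47] y:[4,25] z:[35,66] -> miss, prune
  N6 x:[34,115/3] y:[2,39] z:[35,71] -> hit [35,115/3], descend [5, 12]
    N5 x:[106/3,38] y:[13,39] z:[35,67] -> hit [106/3,38], descend [1, 8]
      N1 x:[106/3,37] y:[13,28] z:[38,67] -> miss, prune
      N8 x:[109/3,38] y:[37,39] z:[35,40] -> hit [37,38] leaf, test {P7@t=37}
    N12 x:[34,115/3] y:[2,15] z:[47,71] -> miss, prune

order=[0, 4, 6, 5, 1, 8, 12]  |boxes|=7  |leaves|=1  hit=P7

== RESULT ==
7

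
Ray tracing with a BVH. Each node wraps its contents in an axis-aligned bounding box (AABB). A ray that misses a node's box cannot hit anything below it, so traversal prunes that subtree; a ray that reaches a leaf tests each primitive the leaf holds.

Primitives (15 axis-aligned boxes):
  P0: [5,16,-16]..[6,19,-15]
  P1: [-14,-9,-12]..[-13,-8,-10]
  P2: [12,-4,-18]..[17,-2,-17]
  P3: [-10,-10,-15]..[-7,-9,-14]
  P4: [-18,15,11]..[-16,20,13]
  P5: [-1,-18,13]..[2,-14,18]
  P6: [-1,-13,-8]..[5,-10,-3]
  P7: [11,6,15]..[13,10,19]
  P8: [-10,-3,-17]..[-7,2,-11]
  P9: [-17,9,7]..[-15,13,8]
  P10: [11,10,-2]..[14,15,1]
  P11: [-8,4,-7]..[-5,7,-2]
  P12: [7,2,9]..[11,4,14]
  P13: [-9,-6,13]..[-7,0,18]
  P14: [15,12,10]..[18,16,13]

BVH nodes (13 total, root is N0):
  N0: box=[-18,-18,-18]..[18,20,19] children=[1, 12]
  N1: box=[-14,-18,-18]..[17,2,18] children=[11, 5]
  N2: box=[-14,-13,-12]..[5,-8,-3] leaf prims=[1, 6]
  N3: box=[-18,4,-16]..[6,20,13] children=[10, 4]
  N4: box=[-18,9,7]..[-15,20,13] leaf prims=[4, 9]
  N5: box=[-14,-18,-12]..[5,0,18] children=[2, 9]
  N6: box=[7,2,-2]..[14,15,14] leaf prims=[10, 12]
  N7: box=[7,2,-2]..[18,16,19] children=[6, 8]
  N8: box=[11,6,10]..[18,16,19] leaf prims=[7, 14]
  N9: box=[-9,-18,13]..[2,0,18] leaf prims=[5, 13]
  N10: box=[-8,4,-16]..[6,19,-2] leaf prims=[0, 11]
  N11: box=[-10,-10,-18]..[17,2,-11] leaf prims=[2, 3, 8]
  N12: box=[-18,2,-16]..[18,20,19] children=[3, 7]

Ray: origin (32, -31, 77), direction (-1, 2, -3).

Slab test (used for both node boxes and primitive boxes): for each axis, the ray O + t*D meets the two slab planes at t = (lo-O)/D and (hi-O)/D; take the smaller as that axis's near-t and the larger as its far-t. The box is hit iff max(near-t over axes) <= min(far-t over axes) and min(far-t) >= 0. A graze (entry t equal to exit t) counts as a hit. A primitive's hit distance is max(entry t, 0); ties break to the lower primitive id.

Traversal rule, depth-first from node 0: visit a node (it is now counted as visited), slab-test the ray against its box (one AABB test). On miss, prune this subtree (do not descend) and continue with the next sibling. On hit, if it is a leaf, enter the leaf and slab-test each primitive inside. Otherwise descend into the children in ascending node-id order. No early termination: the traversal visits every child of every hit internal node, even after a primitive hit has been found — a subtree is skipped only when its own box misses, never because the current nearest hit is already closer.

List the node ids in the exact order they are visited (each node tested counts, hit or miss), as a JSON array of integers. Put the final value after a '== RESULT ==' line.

Walk:
N0 x:[14,50] y:[13/2,51/2] z:[58/3,95/3] -> hit [58/3,51/2], descend [1, 12]
  N1 x:[15,46] y:[13/2,33/2] z:[59/3,95/3] -> miss, prune
  N12 x:[14,50] y:[33/2,51/2] z:[58/3,31] -> hit [58/3,51/2], descend [3, 7]
    N3 x:[26,50] y:[35/2,51/2] z:[64/3,31] -> miss, prune
    N7 x:[14,25] y:[33/2,47/2] z:[58/3,79/3] -> hit [58/3,47/2], descend [6, 8]
      N6 x:[18,25] y:[33/2,23] z:[21,79/3] -> hit [21,23] leaf, test {P10(miss), P12(miss)}
      N8 x:[14,21] y:[37/2,47/2] z:[58/3,67/3] -> hit [58/3,21] leaf, test {P7@t=58/3, P14(miss)}

Summary -> nodes [0, 1, 12, 3, 7, 6, 8]; box-tests=7; leaf-entries=2; first=P7

== RESULT ==
[0, 1, 12, 3, 7, 6, 8]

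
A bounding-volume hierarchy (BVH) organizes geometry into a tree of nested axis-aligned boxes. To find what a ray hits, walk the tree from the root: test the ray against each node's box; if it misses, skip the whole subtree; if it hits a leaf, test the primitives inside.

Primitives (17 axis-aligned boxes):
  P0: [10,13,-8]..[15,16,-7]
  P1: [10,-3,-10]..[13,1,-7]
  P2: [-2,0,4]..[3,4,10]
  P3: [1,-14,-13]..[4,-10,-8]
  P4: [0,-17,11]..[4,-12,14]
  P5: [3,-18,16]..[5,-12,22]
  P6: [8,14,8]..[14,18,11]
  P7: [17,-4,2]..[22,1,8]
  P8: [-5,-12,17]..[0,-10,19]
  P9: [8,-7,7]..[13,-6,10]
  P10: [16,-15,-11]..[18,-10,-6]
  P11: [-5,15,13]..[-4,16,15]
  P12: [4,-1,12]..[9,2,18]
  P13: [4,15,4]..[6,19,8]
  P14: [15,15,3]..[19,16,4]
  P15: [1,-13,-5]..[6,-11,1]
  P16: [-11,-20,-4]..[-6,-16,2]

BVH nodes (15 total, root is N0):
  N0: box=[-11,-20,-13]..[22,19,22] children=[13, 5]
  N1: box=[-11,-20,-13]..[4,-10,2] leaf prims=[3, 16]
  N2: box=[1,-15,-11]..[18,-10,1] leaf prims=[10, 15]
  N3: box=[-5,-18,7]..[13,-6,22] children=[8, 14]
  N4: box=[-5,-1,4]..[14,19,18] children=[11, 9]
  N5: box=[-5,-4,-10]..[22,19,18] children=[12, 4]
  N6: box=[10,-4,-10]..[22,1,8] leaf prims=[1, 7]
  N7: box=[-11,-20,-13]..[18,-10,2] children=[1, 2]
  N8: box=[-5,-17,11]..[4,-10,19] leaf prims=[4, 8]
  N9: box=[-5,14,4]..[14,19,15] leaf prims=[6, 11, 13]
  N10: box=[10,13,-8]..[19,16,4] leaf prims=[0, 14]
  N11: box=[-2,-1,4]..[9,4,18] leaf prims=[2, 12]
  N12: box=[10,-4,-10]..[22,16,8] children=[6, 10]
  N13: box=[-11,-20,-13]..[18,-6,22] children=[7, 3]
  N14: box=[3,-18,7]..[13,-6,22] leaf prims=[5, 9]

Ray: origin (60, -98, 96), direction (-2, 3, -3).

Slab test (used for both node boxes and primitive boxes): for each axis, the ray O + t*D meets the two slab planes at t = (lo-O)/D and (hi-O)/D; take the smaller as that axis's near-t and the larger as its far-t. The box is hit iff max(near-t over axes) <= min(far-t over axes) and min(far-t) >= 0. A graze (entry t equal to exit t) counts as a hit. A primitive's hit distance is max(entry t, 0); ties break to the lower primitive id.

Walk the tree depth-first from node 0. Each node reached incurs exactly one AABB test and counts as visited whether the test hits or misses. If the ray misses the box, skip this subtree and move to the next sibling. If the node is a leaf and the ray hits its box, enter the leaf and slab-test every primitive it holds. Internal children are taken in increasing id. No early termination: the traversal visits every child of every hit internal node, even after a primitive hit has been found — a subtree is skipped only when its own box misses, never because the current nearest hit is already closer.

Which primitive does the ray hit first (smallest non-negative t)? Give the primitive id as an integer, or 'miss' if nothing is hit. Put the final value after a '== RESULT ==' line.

Walk:
N0 x:[19,71/2] y:[26,39] z:[74/3,109/3] -> hit [26,71/2], descend [5, 13]
  N5 x:[19,65/2] y:[94/3,39] z:[26,106/3] -> hit [94/3,65/2], descend [4, 12]
    N4 x:[23,65/2] y:[97/3,39] z:[26,92/3] -> miss, prune
    N12 x:[19,25] y:[94/3,38] z:[88/3,106/3] -> miss, prune
  N13 x:[21,71/2] y:[26,92/3] z:[74/3,109/3] -> hit [26,92/3], descend [3, 7]
    N3 x:[47/2,65/2] y:[80/3,92/3] z:[74/3,89/3] -> hit [80/3,89/3], descend [8, 14]
      N8 x:[28,65/2] y:[27,88/3] z:[77/3,85/3] -> hit [28,85/3] leaf, test {P4@t=28, P8(miss)}
      N14 x:[47/2,57/2] y:[80/3,92/3] z:[74/3,89/3] -> hit [80/3,57/2] leaf, test {P5(miss), P9(miss)}
    N7 x:[21,71/2] y:[26,88/3] z:[94/3,109/3] -> miss, prune

Summary -> nodes [0, 5, 4, 12, 13, 3, 8, 14, 7]; box-tests=9; leaf-entries=2; first=P4

== RESULT ==
4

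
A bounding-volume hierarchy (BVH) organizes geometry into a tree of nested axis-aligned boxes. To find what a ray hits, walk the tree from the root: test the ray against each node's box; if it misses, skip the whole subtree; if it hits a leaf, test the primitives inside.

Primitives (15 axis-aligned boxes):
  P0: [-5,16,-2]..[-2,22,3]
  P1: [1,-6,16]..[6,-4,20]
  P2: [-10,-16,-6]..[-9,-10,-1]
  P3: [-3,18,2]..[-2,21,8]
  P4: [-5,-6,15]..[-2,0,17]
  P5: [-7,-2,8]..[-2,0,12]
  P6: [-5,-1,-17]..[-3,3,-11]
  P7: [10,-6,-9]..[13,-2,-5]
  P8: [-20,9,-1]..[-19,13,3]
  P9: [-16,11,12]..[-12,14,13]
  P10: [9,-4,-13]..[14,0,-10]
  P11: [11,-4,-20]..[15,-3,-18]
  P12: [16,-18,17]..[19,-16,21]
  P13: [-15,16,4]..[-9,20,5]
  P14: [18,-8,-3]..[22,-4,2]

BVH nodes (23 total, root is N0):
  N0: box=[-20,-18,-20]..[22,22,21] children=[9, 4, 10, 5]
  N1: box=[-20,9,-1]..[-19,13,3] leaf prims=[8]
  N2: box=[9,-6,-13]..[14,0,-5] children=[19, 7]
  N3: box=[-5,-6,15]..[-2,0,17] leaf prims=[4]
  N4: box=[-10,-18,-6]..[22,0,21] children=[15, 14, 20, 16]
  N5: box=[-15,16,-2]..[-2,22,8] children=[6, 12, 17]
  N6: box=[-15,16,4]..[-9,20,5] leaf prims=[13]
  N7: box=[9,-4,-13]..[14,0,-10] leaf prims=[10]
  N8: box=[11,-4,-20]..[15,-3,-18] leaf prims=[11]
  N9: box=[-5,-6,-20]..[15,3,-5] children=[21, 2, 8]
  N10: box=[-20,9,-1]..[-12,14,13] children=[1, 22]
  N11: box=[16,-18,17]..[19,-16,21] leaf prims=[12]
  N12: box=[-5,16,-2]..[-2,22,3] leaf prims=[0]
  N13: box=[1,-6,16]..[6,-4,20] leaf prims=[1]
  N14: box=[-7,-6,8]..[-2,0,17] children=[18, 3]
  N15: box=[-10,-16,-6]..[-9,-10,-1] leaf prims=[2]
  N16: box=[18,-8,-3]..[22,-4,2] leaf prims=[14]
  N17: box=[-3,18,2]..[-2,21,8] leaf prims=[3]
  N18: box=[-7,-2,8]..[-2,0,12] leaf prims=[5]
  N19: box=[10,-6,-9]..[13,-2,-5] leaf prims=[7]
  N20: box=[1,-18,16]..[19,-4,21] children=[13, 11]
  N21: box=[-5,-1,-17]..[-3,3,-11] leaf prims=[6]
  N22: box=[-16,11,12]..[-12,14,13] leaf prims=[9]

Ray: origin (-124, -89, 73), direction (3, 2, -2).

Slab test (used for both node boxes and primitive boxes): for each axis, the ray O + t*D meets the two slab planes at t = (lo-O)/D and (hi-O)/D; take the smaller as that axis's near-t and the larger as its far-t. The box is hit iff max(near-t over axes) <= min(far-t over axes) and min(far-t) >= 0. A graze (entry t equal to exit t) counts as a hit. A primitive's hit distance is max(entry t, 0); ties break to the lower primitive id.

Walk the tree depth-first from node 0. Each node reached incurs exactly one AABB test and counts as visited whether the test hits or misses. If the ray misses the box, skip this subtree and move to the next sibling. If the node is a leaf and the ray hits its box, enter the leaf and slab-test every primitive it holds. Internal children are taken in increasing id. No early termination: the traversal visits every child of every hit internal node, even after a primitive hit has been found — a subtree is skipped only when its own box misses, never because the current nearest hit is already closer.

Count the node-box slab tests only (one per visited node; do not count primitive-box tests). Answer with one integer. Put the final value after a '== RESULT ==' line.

Trace the traversal:
N0 x:[104/3,146/3] y:[71/2,111/2] z:[26,93/2] -> hit [71/2,93/2], descend [4, 5, 9, 10]
  N4 x:[38,146/3] y:[71/2,89/2] z:[26,79/2] -> hit [38,79/2], descend [14, 15, 16, 20]
    N14 x:[39,122/3] y:[83/2,89/2] z:[28,65/2] -> miss, prune
    N15 x:[38,115/3] y:[73/2,79/2] z:[37,79/2] -> hit [38,115/3] leaf, test {P2@t=38}
    N16 x:[142/3,146/3] y:[81/2,85/2] z:[71/2,38] -> miss, prune
    N20 x:[125/3,143/3] y:[71/2,85/2] z:[26,57/2] -> miss, prune
  N5 x:[109/3,122/3] y:[105/2,111/2] z:[65/2,75/2] -> miss, prune
  N9 x:[119/3,139/3] y:[83/2,46] z:[39,93/2] -> hit [83/2,46], descend [2, 8, 21]
    N2 x:[133/3,46] y:[83/2,89/2] z:[39,43] -> miss, prune
    N8 x:[45,139/3] y:[85/2,43] z:[91/2,93/2] -> miss, prune
    N21 x:[119/3,121/3] y:[44,46] z:[42,45] -> miss, prune
  N10 x:[104/3,112/3] y:[49,103/2] z:[30,37] -> miss, prune

Visited [0, 4, 14, 15, 16, 20, 5, 9, 2, 8, 21, 10]. Tests: 12 box, 1 leaf. Nearest: P2.

== RESULT ==
12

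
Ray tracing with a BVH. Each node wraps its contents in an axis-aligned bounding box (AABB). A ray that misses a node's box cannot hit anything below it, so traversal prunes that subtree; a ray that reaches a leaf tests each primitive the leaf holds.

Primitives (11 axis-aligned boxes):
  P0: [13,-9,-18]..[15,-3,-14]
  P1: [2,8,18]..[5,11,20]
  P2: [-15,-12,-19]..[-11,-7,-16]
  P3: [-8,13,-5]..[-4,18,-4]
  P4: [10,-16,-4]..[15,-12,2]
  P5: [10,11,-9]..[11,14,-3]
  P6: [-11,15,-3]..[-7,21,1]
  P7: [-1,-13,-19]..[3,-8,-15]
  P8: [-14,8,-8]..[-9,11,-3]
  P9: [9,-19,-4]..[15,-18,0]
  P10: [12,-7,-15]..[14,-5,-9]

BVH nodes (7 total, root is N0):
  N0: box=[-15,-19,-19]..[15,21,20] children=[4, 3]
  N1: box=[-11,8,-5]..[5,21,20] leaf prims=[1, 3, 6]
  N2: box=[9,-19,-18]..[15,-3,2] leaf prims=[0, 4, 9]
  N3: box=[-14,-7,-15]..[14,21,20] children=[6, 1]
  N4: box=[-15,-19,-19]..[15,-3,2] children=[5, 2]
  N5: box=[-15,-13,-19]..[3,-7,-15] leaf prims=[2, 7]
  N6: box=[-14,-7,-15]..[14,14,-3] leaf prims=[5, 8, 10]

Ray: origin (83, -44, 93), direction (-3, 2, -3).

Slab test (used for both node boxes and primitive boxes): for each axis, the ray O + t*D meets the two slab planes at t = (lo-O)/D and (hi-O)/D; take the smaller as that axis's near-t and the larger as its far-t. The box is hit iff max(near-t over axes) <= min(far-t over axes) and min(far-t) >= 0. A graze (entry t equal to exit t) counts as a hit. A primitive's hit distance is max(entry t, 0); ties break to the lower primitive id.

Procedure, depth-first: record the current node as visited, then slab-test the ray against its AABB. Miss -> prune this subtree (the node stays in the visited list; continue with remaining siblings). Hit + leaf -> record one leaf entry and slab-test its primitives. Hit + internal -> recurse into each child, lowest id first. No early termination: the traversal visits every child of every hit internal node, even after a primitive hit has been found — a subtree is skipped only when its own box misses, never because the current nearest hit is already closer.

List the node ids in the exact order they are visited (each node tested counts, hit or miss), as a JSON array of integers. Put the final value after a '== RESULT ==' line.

Traverse from the root:
N0 x:[68/3,98/3] y:[25/2,65/2] z:[73/3,112/3] -> hit [73/3,65/2], descend [3, 4]
  N3 x:[23,97/3] y:[37/2,65/2] z:[73/3,36] -> hit [73/3,97/3], descend [1, 6]
    N1 x:[26,94/3] y:[26,65/2] z:[73/3,98/3] -> hit [26,94/3] leaf, test {P1(miss), P3(miss), P6@t=92/3}
    N6 x:[23,97/3] y:[37/2,29] z:[32,36] -> miss, prune
  N4 x:[68/3,98/3] y:[25/2,41/2] z:[91/3,112/3] -> miss, prune

Summary -> nodes [0, 3, 1, 6, 4]; box-tests=5; leaf-entries=1; first=P6

== RESULT ==
[0, 3, 1, 6, 4]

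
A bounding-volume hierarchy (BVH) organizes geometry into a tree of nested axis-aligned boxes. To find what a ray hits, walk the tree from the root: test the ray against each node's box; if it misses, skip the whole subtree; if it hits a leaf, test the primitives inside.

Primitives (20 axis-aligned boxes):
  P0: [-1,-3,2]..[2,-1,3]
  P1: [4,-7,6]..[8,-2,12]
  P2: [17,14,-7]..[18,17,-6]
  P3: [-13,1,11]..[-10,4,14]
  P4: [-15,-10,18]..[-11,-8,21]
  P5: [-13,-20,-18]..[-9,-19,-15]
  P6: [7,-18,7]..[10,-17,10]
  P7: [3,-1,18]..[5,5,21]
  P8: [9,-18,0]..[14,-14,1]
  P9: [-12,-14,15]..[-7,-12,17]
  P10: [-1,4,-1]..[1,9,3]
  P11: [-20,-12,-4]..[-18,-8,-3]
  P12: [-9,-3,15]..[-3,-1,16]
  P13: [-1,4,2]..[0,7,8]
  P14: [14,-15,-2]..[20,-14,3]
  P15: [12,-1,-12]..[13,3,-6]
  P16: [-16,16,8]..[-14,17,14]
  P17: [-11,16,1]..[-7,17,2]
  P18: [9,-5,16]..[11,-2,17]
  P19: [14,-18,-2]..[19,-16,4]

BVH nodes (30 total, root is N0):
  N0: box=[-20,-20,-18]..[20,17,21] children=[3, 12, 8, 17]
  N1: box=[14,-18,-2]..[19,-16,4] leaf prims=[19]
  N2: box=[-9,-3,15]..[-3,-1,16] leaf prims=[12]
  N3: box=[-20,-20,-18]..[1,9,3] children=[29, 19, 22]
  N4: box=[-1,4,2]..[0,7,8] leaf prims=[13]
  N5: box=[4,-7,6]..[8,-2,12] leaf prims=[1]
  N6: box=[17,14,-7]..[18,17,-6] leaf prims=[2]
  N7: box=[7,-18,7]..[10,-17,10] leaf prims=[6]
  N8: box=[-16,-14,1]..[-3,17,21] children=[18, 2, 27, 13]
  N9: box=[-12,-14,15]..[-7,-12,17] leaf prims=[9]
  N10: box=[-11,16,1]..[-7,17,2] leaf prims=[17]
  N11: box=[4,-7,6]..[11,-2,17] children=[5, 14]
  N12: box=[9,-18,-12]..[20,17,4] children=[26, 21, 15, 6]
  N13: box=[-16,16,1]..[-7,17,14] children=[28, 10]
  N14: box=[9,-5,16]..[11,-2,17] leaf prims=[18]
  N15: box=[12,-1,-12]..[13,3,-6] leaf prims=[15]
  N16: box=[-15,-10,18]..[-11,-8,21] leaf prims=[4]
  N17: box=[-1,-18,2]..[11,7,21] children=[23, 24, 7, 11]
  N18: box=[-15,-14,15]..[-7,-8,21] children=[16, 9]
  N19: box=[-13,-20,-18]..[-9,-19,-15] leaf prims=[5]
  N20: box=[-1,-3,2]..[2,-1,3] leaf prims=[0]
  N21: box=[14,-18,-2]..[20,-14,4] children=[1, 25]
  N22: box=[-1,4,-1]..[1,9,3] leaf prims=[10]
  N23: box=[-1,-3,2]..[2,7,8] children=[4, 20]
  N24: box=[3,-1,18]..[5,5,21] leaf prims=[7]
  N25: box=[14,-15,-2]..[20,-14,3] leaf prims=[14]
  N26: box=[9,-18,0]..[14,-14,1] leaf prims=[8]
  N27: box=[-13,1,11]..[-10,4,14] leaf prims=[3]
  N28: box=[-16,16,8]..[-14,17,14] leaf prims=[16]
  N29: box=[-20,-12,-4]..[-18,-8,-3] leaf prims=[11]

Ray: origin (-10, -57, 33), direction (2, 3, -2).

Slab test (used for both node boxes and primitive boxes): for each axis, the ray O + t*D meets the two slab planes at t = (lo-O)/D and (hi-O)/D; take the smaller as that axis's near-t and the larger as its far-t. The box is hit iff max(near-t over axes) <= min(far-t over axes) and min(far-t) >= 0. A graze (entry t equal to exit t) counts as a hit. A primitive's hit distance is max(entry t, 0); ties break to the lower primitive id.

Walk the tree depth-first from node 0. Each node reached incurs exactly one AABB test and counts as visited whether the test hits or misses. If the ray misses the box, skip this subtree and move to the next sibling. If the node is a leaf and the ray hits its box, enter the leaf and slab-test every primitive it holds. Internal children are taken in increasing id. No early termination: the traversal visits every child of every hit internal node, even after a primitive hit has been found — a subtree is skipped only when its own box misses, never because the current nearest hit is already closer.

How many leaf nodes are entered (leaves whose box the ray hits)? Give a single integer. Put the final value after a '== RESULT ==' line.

Traverse from the root:
N0 x:[-5,15] y:[37/3,74/3] z:[6,51/2] -> hit [37/3,15], descend [3, 8, 12, 17]
  N3 x:[-5,11/2] y:[37/3,22] z:[15,51/2] -> miss, prune
  N8 x:[-3,7/2] y:[43/3,74/3] z:[6,16] -> miss, prune
  N12 x:[19/2,15] y:[13,74/3] z:[29/2,45/2] -> hit [29/2,15], descend [6, 15, 21, 26]
    N6 x:[27/2,14] y:[71/3,74/3] z:[39/2,20] -> miss, prune
    N15 x:[11,23/2] y:[56/3,20] z:[39/2,45/2] -> miss, prune
    N21 x:[12,15] y:[13,43/3] z:[29/2,35/2] -> miss, prune
    N26 x:[19/2,12] y:[13,43/3] z:[16,33/2] -> miss, prune
  N17 x:[9/2,21/2] y:[13,64/3] z:[6,31/2] -> miss, prune

Visited [0, 3, 8, 12, 6, 15, 21, 26, 17]. Tests: 9 box, 0 leaf. Nearest: miss.

== RESULT ==
0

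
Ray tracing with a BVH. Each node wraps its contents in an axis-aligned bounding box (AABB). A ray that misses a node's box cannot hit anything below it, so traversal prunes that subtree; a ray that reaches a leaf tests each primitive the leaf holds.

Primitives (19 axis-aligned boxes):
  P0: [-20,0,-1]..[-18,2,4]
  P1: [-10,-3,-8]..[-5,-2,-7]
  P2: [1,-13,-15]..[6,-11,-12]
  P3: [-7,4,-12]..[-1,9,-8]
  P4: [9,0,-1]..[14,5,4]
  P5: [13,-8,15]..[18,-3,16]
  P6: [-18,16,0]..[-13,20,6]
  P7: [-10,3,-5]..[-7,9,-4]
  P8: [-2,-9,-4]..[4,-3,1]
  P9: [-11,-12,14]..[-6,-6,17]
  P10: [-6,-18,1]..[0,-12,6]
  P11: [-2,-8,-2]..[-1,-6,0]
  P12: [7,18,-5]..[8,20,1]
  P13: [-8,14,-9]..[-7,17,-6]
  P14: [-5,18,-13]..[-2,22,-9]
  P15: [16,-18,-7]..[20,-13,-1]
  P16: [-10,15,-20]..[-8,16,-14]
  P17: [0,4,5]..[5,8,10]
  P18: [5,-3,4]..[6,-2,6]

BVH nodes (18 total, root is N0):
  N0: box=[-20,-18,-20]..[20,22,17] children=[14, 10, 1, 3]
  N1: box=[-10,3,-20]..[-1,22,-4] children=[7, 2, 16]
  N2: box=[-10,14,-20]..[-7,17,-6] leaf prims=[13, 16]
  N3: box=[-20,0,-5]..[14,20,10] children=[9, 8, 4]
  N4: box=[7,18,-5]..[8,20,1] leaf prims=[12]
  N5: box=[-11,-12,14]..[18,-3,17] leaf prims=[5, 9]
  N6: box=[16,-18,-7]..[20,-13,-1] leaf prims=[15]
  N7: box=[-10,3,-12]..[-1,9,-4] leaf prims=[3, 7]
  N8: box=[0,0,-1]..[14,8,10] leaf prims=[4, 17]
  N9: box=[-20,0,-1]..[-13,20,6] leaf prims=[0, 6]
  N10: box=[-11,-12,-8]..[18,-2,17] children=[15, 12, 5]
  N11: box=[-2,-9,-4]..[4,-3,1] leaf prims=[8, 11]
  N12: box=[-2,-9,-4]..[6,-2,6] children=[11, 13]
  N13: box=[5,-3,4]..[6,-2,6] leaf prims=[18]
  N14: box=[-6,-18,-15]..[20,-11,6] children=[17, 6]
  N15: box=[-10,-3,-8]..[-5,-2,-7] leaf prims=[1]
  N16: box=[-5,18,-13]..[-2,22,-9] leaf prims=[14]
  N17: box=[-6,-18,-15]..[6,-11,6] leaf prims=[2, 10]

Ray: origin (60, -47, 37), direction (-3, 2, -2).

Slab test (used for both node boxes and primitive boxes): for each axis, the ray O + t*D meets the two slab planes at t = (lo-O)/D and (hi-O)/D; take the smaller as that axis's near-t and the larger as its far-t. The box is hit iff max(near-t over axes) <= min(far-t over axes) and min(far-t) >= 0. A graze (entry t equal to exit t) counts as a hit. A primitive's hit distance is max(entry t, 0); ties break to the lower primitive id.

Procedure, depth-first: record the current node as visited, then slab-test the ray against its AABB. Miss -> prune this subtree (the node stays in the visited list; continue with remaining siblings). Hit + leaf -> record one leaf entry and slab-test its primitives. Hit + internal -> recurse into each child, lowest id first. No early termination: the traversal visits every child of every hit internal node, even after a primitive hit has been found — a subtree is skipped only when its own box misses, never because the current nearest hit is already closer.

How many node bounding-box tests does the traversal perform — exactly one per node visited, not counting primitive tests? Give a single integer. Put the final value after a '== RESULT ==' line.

Trace the traversal:
N0 x:[40/3,80/3] y:[29/2,69/2] z:[10,57/2] -> hit [29/2,80/3], descend [1, 3, 10, 14]
  N1 x:[61/3,70/3] y:[25,69/2] z:[41/2,57/2] -> miss, prune
  N3 x:[46/3,80/3] y:[47/2,67/2] z:[27/2,21] -> miss, prune
  N10 x:[14,71/3] y:[35/2,45/2] z:[10,45/2] -> hit [35/2,45/2], descend [5, 12, 15]
    N5 x:[14,71/3] y:[35/2,22] z:[10,23/2] -> miss, prune
    N12 x:[18,62/3] y:[19,45/2] z:[31/2,41/2] -> hit [19,41/2], descend [11, 13]
      N11 x:[56/3,62/3] y:[19,22] z:[18,41/2] -> hit [19,41/2] leaf, test {P8@t=19, P11(miss)}
      N13 x:[18,55/3] y:[22,45/2] z:[31/2,33/2] -> miss, prune
    N15 x:[65/3,70/3] y:[22,45/2] z:[22,45/2] -> hit [22,45/2] leaf, test {P1@t=22}
  N14 x:[40/3,22] y:[29/2,18] z:[31/2,26] -> hit [31/2,18], descend [6, 17]
    N6 x:[40/3,44/3] y:[29/2,17] z:[19,22] -> miss, prune
    N17 x:[18,22] y:[29/2,18] z:[31/2,26] -> hit [18,18] leaf, test {P2(miss), P10(miss)}

order=[0, 1, 3, 10, 5, 12, 11, 13, 15, 14, 6, 17]  |boxes|=12  |leaves|=3  hit=P8

== RESULT ==
12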